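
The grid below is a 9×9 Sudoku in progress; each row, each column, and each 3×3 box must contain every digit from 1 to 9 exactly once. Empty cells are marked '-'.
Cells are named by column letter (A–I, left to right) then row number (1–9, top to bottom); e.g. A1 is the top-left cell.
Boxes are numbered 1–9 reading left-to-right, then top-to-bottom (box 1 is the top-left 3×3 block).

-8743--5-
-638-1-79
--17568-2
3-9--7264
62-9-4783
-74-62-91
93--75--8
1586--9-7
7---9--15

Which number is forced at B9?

4

Row 9 already contains {1, 5, 7, 9}.
Column B already contains {2, 3, 5, 6, 7, 8}.
Its 3×3 block (box 7) already contains {1, 3, 5, 7, 8, 9}.
The only value from 1–9 not eliminated is 4, so B9 = 4.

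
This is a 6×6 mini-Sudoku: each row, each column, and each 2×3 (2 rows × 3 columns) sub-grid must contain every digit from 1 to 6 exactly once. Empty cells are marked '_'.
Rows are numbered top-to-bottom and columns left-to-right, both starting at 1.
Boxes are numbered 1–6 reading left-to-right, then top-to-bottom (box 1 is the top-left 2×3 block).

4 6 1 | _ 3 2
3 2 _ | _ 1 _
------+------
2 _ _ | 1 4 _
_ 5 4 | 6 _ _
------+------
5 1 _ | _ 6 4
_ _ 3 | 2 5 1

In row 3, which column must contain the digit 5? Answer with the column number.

6

Consider where 5 can go in row 3.
r3c2 is out (column 2 already has a 5).
r3c3 is out (box 3 already has a 5).
So the only cell in row 3 that can hold 5 is r3c6.
That is column 6.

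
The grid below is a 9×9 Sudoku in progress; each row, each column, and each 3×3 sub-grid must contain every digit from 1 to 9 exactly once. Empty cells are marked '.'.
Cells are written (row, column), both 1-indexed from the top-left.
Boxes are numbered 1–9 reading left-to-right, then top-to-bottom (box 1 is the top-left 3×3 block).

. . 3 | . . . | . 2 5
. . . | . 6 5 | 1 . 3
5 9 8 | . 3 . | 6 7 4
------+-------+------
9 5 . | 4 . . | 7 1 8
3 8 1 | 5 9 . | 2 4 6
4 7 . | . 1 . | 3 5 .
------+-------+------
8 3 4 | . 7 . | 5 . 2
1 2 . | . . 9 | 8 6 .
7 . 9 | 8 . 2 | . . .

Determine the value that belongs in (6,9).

Row 6 already contains {1, 3, 4, 5, 7}.
Column 9 already contains {2, 3, 4, 5, 6, 8}.
Its 3×3 block (box 6) already contains {1, 2, 3, 4, 5, 6, 7, 8}.
The only value from 1–9 not eliminated is 9, so (6,9) = 9.

9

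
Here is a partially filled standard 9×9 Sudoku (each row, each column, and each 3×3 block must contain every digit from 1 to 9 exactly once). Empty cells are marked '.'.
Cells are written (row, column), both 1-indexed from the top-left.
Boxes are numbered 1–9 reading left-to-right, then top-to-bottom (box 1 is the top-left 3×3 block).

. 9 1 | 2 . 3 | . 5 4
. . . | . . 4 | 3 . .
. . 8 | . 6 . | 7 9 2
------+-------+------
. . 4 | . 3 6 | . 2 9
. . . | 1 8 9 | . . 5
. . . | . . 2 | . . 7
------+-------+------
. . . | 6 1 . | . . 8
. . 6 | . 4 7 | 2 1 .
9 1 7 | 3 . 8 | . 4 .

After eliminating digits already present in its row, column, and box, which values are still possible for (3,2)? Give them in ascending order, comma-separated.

3,4,5

Row 3 already contains {2, 6, 7, 8, 9}.
Column 2 already contains {1, 9}.
Its 3×3 block (box 1) already contains {1, 8, 9}.
Removing those from 1–9 leaves {3, 4, 5} as the candidates for (3,2).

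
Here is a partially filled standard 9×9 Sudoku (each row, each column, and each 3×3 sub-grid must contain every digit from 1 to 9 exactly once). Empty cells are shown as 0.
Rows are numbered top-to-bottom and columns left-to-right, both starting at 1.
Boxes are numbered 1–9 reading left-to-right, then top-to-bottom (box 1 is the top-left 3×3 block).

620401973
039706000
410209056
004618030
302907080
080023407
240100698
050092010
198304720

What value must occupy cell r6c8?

6

Row 6 already contains {2, 3, 4, 7, 8}.
Column 8 already contains {1, 2, 3, 5, 7, 8, 9}.
Its 3×3 block (box 6) already contains {3, 4, 7, 8}.
The only value from 1–9 not eliminated is 6, so r6c8 = 6.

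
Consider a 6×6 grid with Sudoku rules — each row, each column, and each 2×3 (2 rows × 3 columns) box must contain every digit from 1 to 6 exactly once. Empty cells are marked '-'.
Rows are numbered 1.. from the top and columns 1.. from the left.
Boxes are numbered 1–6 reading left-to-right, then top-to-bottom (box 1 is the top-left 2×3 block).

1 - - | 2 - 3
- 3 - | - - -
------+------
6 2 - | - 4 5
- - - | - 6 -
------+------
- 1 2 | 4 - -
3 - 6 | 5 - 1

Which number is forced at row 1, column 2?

Cell row 1, column 2 itself could take any of {4, 5, 6} by direct elimination.
Consider where 6 can go in column 2.
row 4, column 2 is out (row 4 already has a 6).
row 6, column 2 is out (row 6 already has a 6).
So the only cell in column 2 that can hold 6 is row 1, column 2.
Therefore row 1, column 2 = 6.

6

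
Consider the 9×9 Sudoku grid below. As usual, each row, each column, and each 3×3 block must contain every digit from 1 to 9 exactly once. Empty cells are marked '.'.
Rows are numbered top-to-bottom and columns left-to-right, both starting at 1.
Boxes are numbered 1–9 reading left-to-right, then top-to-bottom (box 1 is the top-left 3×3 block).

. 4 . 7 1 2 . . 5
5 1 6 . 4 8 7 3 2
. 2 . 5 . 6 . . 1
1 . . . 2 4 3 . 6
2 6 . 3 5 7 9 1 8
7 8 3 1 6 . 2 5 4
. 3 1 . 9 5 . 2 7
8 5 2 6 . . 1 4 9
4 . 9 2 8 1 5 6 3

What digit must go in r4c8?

7

Row 4 already contains {1, 2, 3, 4, 6}.
Column 8 already contains {1, 2, 3, 4, 5, 6}.
Its 3×3 block (box 6) already contains {1, 2, 3, 4, 5, 6, 8, 9}.
The only value from 1–9 not eliminated is 7, so r4c8 = 7.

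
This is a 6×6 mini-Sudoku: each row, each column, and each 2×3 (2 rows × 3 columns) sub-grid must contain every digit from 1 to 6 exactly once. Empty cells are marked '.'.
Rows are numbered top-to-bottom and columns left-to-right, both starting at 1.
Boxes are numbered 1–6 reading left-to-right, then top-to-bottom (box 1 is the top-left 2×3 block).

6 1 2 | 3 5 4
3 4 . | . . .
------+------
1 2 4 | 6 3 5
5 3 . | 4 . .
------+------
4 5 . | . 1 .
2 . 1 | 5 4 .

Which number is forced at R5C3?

Cell R5C3 itself could take any of {3, 6} by direct elimination.
Consider where 3 can go in column 3.
R2C3 is out (row 2 already has a 3).
R4C3 is out (row 4 already has a 3).
So the only cell in column 3 that can hold 3 is R5C3.
Therefore R5C3 = 3.

3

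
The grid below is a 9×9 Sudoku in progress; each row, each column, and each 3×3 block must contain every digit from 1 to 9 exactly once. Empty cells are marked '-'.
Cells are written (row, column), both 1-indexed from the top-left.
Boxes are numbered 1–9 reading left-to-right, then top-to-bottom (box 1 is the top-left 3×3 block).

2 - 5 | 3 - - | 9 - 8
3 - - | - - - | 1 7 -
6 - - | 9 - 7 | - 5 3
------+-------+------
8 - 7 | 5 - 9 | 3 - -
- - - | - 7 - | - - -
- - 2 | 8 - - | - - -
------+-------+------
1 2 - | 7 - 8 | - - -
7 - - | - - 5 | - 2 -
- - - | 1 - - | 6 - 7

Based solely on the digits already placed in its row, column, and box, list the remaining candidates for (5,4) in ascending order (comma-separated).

Row 5 already contains {7}.
Column 4 already contains {1, 3, 5, 7, 8, 9}.
Its 3×3 block (box 5) already contains {5, 7, 8, 9}.
Removing those from 1–9 leaves {2, 4, 6} as the candidates for (5,4).

2,4,6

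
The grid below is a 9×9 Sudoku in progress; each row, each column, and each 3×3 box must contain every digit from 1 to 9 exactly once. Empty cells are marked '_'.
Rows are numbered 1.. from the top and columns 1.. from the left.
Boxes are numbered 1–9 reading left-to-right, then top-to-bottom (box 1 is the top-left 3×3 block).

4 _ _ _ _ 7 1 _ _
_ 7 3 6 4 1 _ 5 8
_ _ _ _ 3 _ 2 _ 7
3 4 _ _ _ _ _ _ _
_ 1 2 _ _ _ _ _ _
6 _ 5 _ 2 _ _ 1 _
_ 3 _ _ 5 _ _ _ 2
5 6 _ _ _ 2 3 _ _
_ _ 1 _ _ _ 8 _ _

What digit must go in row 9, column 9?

5

Cell row 9, column 9 itself could take any of {4, 5, 6, 9} by direct elimination.
Consider where 5 can go in row 9.
row 9, column 1 is out (column 1 already has a 5). row 9, column 2 is out (box 7 already has a 5). row 9, column 4 is out (box 8 already has a 5). row 9, column 5 is out (column 5 already has a 5). The remaining empty cells in row 9 are similarly blocked.
So the only cell in row 9 that can hold 5 is row 9, column 9.
Therefore row 9, column 9 = 5.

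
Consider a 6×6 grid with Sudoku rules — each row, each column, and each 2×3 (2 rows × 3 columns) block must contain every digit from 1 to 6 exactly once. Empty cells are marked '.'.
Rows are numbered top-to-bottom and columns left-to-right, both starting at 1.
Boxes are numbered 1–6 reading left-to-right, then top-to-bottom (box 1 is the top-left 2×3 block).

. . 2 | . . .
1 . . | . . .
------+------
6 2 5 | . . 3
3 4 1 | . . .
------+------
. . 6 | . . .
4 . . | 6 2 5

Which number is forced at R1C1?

5

Row 1 already contains {2}.
Column 1 already contains {1, 3, 4, 6}.
Its 2×3 block (box 1) already contains {1, 2}.
The only value from 1–6 not eliminated is 5, so R1C1 = 5.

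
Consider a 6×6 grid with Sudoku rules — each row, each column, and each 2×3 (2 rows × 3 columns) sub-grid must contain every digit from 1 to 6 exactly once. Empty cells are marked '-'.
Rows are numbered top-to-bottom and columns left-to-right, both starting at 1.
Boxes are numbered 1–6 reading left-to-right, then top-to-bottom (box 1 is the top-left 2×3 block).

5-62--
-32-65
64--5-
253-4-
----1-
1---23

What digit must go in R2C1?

4

Row 2 already contains {2, 3, 5, 6}.
Column 1 already contains {1, 2, 5, 6}.
Its 2×3 block (box 1) already contains {2, 3, 5, 6}.
The only value from 1–6 not eliminated is 4, so R2C1 = 4.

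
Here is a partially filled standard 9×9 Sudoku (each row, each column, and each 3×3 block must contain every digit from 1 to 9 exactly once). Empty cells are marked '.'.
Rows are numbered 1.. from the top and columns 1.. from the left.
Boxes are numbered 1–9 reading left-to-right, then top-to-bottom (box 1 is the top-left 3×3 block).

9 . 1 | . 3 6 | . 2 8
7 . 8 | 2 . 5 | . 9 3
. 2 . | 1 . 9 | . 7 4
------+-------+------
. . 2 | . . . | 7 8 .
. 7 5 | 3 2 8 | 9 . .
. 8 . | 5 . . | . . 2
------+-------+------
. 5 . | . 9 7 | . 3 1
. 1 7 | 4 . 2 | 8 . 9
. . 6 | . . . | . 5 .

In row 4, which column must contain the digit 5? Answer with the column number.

9

Consider where 5 can go in row 4.
row 4, column 1 is out (box 4 already has a 5).
row 4, column 2 is out (column 2 already has a 5).
row 4, column 4 is out (column 4 already has a 5).
row 4, column 5 is out (box 5 already has a 5).
row 4, column 6 is out (column 6 already has a 5).
So the only cell in row 4 that can hold 5 is row 4, column 9.
That is column 9.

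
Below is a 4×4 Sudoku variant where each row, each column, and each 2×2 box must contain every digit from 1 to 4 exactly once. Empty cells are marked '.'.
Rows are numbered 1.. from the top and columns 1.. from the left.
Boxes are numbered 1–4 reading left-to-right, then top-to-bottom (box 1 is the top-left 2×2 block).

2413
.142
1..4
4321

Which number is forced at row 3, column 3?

Row 3 already contains {1, 4}.
Column 3 already contains {1, 2, 4}.
Its 2×2 block (box 4) already contains {1, 2, 4}.
The only value from 1–4 not eliminated is 3, so row 3, column 3 = 3.

3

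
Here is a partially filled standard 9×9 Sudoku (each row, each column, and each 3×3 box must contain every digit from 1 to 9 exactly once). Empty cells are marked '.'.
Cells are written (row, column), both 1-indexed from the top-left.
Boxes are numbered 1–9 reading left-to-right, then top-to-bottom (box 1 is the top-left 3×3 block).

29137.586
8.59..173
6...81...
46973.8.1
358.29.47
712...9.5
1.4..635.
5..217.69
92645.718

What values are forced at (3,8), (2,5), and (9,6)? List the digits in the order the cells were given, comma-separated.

9,6,3

For (3,8):
  Consider where 9 can go in row 3.
  (3,2) is out (column 2 already has a 9).
  (3,3) is out (column 3 already has a 9).
  (3,4) is out (column 4 already has a 9).
  (3,7) is out (column 7 already has a 9).
  (3,9) is out (column 9 already has a 9).
  So the only cell in row 3 that can hold 9 is (3,8).
  So (3,8) = 9.
For (2,5):
  Consider where 6 can go in box 2.
  (1,6) is out (row 1 already has a 6).
  (2,6) is out (column 6 already has a 6).
  (3,4) is out (row 3 already has a 6).
  So the only cell in box 2 that can hold 6 is (2,5).
  So (2,5) = 6.
For (9,6):
  Row 9 already contains {1, 2, 4, 5, 6, 7, 8, 9}.
  Column 6 already contains {1, 6, 7, 9}.
  Its 3×3 block (box 8) already contains {1, 2, 4, 5, 6, 7}.
  The only value from 1–9 not eliminated is 3, so (9,6) = 3.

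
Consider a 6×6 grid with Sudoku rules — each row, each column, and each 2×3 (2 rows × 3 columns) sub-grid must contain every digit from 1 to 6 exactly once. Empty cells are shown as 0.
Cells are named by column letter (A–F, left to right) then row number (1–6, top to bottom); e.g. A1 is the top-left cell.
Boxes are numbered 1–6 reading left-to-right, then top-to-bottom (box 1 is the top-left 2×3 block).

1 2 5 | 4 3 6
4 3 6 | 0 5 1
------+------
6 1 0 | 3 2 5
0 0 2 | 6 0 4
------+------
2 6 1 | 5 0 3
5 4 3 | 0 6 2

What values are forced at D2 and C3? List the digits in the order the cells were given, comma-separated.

2,4

For D2:
  Row 2 already contains {1, 3, 4, 5, 6}.
  Column D already contains {3, 4, 5, 6}.
  Its 2×3 block (box 2) already contains {1, 3, 4, 5, 6}.
  The only value from 1–6 not eliminated is 2, so D2 = 2.
For C3:
  Row 3 already contains {1, 2, 3, 5, 6}.
  Column C already contains {1, 2, 3, 5, 6}.
  Its 2×3 block (box 3) already contains {1, 2, 6}.
  The only value from 1–6 not eliminated is 4, so C3 = 4.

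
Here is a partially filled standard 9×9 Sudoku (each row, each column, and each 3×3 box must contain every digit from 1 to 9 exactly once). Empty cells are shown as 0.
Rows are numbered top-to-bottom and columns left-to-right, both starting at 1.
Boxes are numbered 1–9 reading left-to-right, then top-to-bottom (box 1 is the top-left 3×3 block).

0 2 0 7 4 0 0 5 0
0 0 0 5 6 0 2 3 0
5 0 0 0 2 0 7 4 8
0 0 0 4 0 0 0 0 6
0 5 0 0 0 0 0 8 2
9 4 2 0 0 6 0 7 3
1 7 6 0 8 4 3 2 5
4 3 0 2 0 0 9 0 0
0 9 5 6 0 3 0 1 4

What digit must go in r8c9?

Row 8 already contains {2, 3, 4, 9}.
Column 9 already contains {2, 3, 4, 5, 6, 8}.
Its 3×3 block (box 9) already contains {1, 2, 3, 4, 5, 9}.
The only value from 1–9 not eliminated is 7, so r8c9 = 7.

7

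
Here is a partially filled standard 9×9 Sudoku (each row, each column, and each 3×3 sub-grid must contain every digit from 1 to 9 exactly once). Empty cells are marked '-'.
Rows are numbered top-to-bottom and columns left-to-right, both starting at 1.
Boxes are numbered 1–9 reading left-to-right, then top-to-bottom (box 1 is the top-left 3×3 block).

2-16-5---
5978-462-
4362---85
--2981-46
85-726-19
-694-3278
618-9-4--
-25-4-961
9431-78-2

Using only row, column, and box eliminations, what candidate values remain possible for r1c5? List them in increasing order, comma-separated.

3,7

Row 1 already contains {1, 2, 5, 6}.
Column 5 already contains {2, 4, 8, 9}.
Its 3×3 block (box 2) already contains {2, 4, 5, 6, 8}.
Removing those from 1–9 leaves {3, 7} as the candidates for r1c5.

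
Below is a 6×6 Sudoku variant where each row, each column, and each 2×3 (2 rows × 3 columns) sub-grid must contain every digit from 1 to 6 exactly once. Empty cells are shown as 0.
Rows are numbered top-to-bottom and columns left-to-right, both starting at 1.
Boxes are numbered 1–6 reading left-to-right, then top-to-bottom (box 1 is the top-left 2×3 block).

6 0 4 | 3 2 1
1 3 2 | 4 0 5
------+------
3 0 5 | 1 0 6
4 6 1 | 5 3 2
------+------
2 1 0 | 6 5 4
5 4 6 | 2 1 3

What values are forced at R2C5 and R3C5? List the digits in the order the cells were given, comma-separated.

For R2C5:
  Row 2 already contains {1, 2, 3, 4, 5}.
  Column 5 already contains {1, 2, 3, 5}.
  Its 2×3 block (box 2) already contains {1, 2, 3, 4, 5}.
  The only value from 1–6 not eliminated is 6, so R2C5 = 6.
For R3C5:
  Row 3 already contains {1, 3, 5, 6}.
  Column 5 already contains {1, 2, 3, 5}.
  Its 2×3 block (box 4) already contains {1, 2, 3, 5, 6}.
  The only value from 1–6 not eliminated is 4, so R3C5 = 4.

6,4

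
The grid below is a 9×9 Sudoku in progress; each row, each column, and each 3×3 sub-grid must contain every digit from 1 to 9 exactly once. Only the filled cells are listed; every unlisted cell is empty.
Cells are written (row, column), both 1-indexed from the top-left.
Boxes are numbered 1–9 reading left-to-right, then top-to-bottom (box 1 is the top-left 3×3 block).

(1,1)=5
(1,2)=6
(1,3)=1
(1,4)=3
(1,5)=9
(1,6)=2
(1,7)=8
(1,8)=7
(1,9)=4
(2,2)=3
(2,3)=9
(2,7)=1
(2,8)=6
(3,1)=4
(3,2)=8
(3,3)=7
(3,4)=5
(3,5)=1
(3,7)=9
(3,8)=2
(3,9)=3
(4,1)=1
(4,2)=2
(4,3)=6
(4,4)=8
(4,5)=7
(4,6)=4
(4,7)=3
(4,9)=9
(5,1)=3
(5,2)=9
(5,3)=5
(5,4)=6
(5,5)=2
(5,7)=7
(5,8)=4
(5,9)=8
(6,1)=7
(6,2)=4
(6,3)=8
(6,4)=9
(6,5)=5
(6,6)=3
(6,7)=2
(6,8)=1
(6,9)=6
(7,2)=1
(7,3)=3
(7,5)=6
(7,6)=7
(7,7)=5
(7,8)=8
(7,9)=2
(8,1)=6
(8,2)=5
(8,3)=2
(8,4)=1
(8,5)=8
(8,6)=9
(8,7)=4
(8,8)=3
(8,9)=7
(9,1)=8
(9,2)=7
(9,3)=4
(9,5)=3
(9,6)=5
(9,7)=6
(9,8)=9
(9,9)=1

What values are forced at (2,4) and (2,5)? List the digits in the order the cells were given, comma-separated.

7,4

For (2,4):
  Consider where 7 can go in box 2.
  (2,5) is out (column 5 already has a 7).
  (2,6) is out (column 6 already has a 7).
  (3,6) is out (row 3 already has a 7).
  So the only cell in box 2 that can hold 7 is (2,4).
  So (2,4) = 7.
For (2,5):
  Row 2 already contains {1, 3, 6, 9}.
  Column 5 already contains {1, 2, 3, 5, 6, 7, 8, 9}.
  Its 3×3 block (box 2) already contains {1, 2, 3, 5, 9}.
  The only value from 1–9 not eliminated is 4, so (2,5) = 4.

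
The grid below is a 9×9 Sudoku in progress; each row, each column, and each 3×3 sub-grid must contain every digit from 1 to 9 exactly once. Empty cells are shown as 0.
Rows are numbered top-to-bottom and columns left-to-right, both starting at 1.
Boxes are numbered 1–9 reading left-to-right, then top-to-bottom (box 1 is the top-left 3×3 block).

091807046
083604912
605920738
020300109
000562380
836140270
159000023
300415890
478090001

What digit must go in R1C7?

Row 1 already contains {1, 4, 6, 7, 8, 9}.
Column 7 already contains {1, 2, 3, 7, 8, 9}.
Its 3×3 block (box 3) already contains {1, 2, 3, 4, 6, 7, 8, 9}.
The only value from 1–9 not eliminated is 5, so R1C7 = 5.

5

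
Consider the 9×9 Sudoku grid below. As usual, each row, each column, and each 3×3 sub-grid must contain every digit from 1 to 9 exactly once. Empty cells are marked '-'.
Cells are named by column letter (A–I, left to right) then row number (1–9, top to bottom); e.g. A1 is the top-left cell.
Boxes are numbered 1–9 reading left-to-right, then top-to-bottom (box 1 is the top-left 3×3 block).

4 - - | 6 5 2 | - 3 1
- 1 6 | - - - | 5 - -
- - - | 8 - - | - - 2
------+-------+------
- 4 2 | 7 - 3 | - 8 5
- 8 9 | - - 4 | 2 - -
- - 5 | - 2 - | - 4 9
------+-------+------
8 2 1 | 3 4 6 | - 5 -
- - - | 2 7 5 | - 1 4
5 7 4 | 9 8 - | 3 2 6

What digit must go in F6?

Cell F6 itself could take any of {1, 8} by direct elimination.
Consider where 8 can go in column F.
F2 is out (box 2 already has a 8).
F3 is out (row 3 already has a 8).
F9 is out (row 9 already has a 8).
So the only cell in column F that can hold 8 is F6.
Therefore F6 = 8.

8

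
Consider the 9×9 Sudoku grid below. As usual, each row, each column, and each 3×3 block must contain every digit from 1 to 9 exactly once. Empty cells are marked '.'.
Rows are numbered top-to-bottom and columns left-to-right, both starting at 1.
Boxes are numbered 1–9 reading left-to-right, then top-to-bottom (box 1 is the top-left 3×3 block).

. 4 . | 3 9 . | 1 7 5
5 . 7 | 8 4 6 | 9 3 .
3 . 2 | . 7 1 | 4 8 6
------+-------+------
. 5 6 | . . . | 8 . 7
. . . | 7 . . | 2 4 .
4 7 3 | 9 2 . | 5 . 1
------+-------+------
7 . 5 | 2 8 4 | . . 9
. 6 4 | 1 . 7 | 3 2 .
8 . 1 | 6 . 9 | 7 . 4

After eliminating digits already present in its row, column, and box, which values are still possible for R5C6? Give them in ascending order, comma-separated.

3,5,8

Row 5 already contains {2, 4, 7}.
Column 6 already contains {1, 4, 6, 7, 9}.
Its 3×3 block (box 5) already contains {2, 7, 9}.
Removing those from 1–9 leaves {3, 5, 8} as the candidates for R5C6.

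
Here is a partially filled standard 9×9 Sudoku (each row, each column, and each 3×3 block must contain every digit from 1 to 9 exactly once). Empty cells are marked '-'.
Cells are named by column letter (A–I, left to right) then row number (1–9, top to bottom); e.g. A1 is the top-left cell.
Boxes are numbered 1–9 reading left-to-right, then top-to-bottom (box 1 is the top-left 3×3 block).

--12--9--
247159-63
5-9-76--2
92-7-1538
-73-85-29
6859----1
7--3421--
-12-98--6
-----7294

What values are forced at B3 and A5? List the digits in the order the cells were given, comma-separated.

For B3:
  Row 3 already contains {2, 5, 6, 7, 9}.
  Column B already contains {1, 2, 4, 7, 8}.
  Its 3×3 block (box 1) already contains {1, 2, 4, 5, 7, 9}.
  The only value from 1–9 not eliminated is 3, so B3 = 3.
For A5:
  Consider where 1 can go in column A.
  A1 is out (row 1 already has a 1).
  A8 is out (row 8 already has a 1).
  A9 is out (box 7 already has a 1).
  So the only cell in column A that can hold 1 is A5.
  So A5 = 1.

3,1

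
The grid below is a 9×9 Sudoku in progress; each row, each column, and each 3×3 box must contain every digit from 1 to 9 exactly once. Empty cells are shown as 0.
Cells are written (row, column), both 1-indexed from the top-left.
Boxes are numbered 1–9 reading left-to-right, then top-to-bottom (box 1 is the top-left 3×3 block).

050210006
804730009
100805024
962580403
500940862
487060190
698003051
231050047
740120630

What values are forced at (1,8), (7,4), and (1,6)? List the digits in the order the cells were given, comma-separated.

8,4,4

For (1,8):
  Consider where 8 can go in column 8.
  (2,8) is out (row 2 already has a 8).
  (4,8) is out (row 4 already has a 8).
  So the only cell in column 8 that can hold 8 is (1,8).
  So (1,8) = 8.
For (7,4):
  Row 7 already contains {1, 3, 5, 6, 8, 9}.
  Column 4 already contains {1, 2, 5, 7, 8, 9}.
  Its 3×3 block (box 8) already contains {1, 2, 3, 5}.
  The only value from 1–9 not eliminated is 4, so (7,4) = 4.
For (1,6):
  Consider where 4 can go in box 2.
  (2,6) is out (row 2 already has a 4).
  (3,5) is out (row 3 already has a 4).
  So the only cell in box 2 that can hold 4 is (1,6).
  So (1,6) = 4.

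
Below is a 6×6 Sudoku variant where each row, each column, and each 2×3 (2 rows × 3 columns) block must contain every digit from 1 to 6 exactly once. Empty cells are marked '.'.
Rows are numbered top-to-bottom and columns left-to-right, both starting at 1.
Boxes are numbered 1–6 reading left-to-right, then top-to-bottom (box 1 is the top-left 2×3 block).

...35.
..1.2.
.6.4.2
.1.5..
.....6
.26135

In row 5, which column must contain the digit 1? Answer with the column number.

1

Consider where 1 can go in row 5.
r5c2 is out (column 2 already has a 1).
r5c3 is out (column 3 already has a 1).
r5c4 is out (column 4 already has a 1).
r5c5 is out (box 6 already has a 1).
So the only cell in row 5 that can hold 1 is r5c1.
That is column 1.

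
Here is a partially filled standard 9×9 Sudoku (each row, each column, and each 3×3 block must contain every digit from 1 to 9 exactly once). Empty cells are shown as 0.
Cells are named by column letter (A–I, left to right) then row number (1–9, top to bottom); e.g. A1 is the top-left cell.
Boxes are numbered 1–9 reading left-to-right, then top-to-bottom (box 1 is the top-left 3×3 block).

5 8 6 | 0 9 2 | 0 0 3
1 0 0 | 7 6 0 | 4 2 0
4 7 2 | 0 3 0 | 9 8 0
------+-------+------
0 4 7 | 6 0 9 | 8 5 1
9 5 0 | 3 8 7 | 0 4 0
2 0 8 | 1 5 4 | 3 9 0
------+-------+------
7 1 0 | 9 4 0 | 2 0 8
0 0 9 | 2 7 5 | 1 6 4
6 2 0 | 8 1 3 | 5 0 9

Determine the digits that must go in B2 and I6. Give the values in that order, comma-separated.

For B2:
  Consider where 9 can go in column B.
  B6 is out (row 6 already has a 9).
  B8 is out (row 8 already has a 9).
  So the only cell in column B that can hold 9 is B2.
  So B2 = 9.
For I6:
  Consider where 7 can go in box 6.
  G5 is out (row 5 already has a 7).
  I5 is out (row 5 already has a 7).
  So the only cell in box 6 that can hold 7 is I6.
  So I6 = 7.

9,7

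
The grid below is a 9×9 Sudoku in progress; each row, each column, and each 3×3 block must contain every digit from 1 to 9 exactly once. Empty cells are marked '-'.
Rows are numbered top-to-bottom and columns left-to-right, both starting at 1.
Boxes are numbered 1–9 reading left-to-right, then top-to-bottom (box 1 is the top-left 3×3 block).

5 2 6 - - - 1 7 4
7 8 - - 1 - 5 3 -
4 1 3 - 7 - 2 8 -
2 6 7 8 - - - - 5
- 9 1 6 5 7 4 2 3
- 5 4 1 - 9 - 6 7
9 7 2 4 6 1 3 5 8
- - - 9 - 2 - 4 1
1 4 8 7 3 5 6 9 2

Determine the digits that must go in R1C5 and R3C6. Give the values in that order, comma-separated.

9,6

For R1C5:
  Consider where 9 can go in column 5.
  R4C5 is out (box 5 already has a 9).
  R6C5 is out (row 6 already has a 9).
  R8C5 is out (row 8 already has a 9).
  So the only cell in column 5 that can hold 9 is R1C5.
  So R1C5 = 9.
For R3C6:
  Row 3 already contains {1, 2, 3, 4, 7, 8}.
  Column 6 already contains {1, 2, 5, 7, 9}.
  Its 3×3 block (box 2) already contains {1, 7}.
  The only value from 1–9 not eliminated is 6, so R3C6 = 6.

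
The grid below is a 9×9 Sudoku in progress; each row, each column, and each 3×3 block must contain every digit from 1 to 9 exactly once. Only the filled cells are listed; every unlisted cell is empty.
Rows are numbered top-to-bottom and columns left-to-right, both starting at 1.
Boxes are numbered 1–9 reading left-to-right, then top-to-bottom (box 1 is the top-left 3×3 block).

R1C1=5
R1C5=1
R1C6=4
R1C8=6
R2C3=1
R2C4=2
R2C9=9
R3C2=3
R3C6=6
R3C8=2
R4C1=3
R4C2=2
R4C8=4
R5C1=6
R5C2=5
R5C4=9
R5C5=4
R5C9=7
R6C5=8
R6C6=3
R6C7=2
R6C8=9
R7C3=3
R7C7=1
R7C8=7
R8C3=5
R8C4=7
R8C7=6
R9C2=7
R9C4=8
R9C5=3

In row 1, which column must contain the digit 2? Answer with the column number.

3

Consider where 2 can go in row 1.
R1C2 is out (column 2 already has a 2).
R1C4 is out (column 4 already has a 2).
R1C7 is out (column 7 already has a 2).
R1C9 is out (box 3 already has a 2).
So the only cell in row 1 that can hold 2 is R1C3.
That is column 3.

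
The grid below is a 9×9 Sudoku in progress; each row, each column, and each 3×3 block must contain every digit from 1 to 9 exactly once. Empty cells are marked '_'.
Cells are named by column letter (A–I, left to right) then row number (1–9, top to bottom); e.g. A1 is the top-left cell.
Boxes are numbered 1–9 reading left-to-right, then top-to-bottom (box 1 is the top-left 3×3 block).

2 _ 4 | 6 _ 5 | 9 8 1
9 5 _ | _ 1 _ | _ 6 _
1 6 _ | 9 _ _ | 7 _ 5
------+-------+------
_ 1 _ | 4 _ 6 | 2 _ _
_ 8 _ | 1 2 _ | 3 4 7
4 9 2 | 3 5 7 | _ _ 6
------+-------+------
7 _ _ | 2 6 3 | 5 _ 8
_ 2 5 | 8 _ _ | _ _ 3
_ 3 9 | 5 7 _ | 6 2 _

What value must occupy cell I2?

Cell I2 itself could take any of {2, 4} by direct elimination.
Consider where 2 can go in column I.
I4 is out (row 4 already has a 2).
I9 is out (row 9 already has a 2).
So the only cell in column I that can hold 2 is I2.
Therefore I2 = 2.

2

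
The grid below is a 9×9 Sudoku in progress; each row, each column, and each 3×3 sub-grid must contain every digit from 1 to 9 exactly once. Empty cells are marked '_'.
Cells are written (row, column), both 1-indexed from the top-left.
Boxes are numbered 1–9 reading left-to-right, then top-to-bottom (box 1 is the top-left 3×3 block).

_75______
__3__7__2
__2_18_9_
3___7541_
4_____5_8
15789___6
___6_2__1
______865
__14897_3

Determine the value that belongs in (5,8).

Cell (5,8) itself could take any of {2, 3, 7} by direct elimination.
Consider where 7 can go in row 5.
(5,2) is out (column 2 already has a 7).
(5,3) is out (column 3 already has a 7).
(5,4) is out (box 5 already has a 7).
(5,5) is out (column 5 already has a 7).
(5,6) is out (column 6 already has a 7).
So the only cell in row 5 that can hold 7 is (5,8).
Therefore (5,8) = 7.

7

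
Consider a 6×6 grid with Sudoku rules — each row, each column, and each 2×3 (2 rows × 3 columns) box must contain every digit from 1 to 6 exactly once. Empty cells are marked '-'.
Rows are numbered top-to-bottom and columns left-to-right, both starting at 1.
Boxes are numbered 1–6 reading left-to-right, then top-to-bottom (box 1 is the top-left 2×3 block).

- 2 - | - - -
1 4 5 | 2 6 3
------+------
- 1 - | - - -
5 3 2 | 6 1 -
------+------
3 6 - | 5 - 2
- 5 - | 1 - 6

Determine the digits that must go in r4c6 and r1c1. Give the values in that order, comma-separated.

4,6

For r4c6:
  Row 4 already contains {1, 2, 3, 5, 6}.
  Column 6 already contains {2, 3, 6}.
  Its 2×3 block (box 4) already contains {1, 6}.
  The only value from 1–6 not eliminated is 4, so r4c6 = 4.
For r1c1:
  Row 1 already contains {2}.
  Column 1 already contains {1, 3, 5}.
  Its 2×3 block (box 1) already contains {1, 2, 4, 5}.
  The only value from 1–6 not eliminated is 6, so r1c1 = 6.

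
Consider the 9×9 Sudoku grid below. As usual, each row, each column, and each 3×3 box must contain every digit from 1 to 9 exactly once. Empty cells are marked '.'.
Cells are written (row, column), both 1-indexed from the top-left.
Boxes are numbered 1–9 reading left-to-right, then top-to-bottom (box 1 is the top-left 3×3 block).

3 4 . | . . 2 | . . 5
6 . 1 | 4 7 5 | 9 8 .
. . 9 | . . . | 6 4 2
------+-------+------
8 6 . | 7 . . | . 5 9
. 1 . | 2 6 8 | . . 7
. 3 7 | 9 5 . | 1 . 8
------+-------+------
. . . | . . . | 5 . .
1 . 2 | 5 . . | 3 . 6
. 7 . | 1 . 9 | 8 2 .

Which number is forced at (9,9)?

Row 9 already contains {1, 2, 7, 8, 9}.
Column 9 already contains {2, 5, 6, 7, 8, 9}.
Its 3×3 block (box 9) already contains {2, 3, 5, 6, 8}.
The only value from 1–9 not eliminated is 4, so (9,9) = 4.

4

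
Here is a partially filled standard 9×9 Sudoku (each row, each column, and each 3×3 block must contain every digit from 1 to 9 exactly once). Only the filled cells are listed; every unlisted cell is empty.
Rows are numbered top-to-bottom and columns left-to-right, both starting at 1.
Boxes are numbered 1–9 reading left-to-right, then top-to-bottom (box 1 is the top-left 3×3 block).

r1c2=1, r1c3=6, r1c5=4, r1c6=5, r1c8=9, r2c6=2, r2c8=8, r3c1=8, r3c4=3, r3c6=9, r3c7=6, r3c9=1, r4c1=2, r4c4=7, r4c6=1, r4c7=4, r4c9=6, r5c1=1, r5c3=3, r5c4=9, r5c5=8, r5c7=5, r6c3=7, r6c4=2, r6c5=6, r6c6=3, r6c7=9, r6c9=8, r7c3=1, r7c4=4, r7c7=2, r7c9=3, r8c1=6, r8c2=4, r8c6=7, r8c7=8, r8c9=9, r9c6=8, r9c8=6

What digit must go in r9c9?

Cell r9c9 itself could take any of {4, 5, 7} by direct elimination.
Consider where 4 can go in row 9.
r9c1 is out (box 7 already has a 4). r9c2 is out (column 2 already has a 4). r9c3 is out (box 7 already has a 4). r9c4 is out (column 4 already has a 4). The remaining empty cells in row 9 are similarly blocked.
So the only cell in row 9 that can hold 4 is r9c9.
Therefore r9c9 = 4.

4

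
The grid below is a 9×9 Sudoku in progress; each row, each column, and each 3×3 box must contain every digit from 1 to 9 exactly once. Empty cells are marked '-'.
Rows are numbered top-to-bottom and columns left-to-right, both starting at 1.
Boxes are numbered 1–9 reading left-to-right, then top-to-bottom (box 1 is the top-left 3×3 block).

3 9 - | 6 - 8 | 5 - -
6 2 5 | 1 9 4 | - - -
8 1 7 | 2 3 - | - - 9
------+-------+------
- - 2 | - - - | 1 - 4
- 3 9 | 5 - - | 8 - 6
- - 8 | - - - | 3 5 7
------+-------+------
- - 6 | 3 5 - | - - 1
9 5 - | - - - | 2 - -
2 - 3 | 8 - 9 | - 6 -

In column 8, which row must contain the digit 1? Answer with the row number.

Consider where 1 can go in column 8.
r2c8 is out (row 2 already has a 1). r3c8 is out (row 3 already has a 1). r4c8 is out (row 4 already has a 1). r5c8 is out (box 6 already has a 1). The remaining empty cells in column 8 are similarly blocked.
So the only cell in column 8 that can hold 1 is r1c8.
That is row 1.

1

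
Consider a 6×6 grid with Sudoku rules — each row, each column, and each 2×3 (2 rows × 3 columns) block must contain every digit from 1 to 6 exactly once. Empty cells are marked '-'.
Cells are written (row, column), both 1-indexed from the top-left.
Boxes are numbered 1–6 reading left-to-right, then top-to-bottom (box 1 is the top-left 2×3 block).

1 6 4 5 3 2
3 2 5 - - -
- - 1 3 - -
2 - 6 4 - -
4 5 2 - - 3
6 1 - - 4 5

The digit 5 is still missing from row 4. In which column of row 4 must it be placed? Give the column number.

5

Consider where 5 can go in row 4.
(4,2) is out (column 2 already has a 5).
(4,6) is out (column 6 already has a 5).
So the only cell in row 4 that can hold 5 is (4,5).
That is column 5.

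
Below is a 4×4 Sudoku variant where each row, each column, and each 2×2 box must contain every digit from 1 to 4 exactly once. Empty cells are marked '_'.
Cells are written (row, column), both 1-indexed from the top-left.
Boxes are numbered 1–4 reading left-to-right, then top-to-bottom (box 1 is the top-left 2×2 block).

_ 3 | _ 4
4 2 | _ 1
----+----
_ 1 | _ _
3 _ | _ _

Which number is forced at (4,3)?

1

Cell (4,3) itself could take any of {1, 2, 4} by direct elimination.
Consider where 1 can go in row 4.
(4,2) is out (column 2 already has a 1).
(4,4) is out (column 4 already has a 1).
So the only cell in row 4 that can hold 1 is (4,3).
Therefore (4,3) = 1.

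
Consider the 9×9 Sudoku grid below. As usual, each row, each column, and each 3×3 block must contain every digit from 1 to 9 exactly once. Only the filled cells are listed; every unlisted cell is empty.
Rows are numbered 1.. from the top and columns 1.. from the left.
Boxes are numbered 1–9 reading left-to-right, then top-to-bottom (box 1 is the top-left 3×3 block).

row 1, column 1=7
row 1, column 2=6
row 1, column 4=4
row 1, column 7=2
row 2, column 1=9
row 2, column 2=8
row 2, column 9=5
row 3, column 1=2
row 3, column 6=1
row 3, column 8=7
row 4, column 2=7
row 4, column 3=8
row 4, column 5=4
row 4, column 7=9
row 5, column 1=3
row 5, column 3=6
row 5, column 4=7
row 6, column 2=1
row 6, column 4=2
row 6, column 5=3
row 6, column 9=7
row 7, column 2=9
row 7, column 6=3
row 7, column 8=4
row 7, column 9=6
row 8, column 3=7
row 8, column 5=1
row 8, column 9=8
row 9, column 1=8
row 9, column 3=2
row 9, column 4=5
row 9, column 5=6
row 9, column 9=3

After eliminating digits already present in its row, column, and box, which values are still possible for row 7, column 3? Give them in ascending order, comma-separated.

Row 7 already contains {3, 4, 6, 9}.
Column 3 already contains {2, 6, 7, 8}.
Its 3×3 block (box 7) already contains {2, 7, 8, 9}.
Removing those from 1–9 leaves {1, 5} as the candidates for row 7, column 3.

1,5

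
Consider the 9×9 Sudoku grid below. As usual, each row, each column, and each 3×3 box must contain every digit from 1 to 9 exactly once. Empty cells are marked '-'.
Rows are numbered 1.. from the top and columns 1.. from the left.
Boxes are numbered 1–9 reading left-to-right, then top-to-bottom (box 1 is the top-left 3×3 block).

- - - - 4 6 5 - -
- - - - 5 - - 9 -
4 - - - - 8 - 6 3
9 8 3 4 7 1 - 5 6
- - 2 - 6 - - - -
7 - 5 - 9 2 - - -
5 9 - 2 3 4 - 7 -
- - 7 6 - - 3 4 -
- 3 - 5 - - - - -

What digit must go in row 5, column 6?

Cell row 5, column 6 itself could take any of {3, 5} by direct elimination.
Consider where 5 can go in box 5.
row 5, column 4 is out (column 4 already has a 5).
row 6, column 4 is out (row 6 already has a 5).
So the only cell in box 5 that can hold 5 is row 5, column 6.
Therefore row 5, column 6 = 5.

5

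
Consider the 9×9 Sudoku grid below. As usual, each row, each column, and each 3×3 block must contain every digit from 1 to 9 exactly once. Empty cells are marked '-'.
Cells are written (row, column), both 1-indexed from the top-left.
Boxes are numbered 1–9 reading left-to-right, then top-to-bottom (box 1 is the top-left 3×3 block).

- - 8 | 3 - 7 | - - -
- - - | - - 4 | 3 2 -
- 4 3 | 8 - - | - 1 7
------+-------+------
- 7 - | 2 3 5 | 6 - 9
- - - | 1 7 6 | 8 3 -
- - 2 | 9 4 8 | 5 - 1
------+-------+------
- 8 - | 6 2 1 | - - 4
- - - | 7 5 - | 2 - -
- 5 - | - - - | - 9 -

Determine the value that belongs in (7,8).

Cell (7,8) itself could take any of {5, 7} by direct elimination.
Consider where 5 can go in row 7.
(7,1) is out (box 7 already has a 5).
(7,3) is out (box 7 already has a 5).
(7,7) is out (column 7 already has a 5).
So the only cell in row 7 that can hold 5 is (7,8).
Therefore (7,8) = 5.

5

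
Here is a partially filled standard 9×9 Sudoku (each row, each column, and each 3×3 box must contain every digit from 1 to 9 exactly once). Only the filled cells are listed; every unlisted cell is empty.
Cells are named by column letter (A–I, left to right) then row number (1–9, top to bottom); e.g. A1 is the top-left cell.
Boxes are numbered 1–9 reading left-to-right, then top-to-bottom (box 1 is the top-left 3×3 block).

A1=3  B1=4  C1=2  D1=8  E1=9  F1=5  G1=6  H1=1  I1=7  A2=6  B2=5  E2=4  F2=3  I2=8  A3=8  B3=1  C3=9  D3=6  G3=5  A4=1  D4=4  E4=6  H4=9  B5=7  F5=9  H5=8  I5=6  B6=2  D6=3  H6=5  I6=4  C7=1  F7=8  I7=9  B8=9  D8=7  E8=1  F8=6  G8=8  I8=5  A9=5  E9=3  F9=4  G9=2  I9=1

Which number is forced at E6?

Cell E6 itself could take any of {7, 8} by direct elimination.
Consider where 8 can go in column E.
E3 is out (row 3 already has a 8).
E5 is out (row 5 already has a 8).
E7 is out (row 7 already has a 8).
So the only cell in column E that can hold 8 is E6.
Therefore E6 = 8.

8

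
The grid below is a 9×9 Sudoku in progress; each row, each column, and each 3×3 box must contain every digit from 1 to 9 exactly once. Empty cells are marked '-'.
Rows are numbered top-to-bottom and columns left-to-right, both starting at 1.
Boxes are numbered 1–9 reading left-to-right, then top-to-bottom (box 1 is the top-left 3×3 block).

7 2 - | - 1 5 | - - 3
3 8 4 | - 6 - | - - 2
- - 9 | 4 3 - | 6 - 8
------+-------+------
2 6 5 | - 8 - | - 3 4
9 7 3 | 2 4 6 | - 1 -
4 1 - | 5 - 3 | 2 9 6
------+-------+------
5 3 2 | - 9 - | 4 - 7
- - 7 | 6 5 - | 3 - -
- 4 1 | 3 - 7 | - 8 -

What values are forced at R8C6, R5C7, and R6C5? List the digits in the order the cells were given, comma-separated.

4,8,7

For R8C6:
  Consider where 4 can go in column 6.
  R2C6 is out (row 2 already has a 4).
  R3C6 is out (row 3 already has a 4).
  R4C6 is out (row 4 already has a 4).
  R7C6 is out (row 7 already has a 4).
  So the only cell in column 6 that can hold 4 is R8C6.
  So R8C6 = 4.
For R5C7:
  Consider where 8 can go in box 6.
  R4C7 is out (row 4 already has a 8).
  R5C9 is out (column 9 already has a 8).
  So the only cell in box 6 that can hold 8 is R5C7.
  So R5C7 = 8.
For R6C5:
  Row 6 already contains {1, 2, 3, 4, 5, 6, 9}.
  Column 5 already contains {1, 3, 4, 5, 6, 8, 9}.
  Its 3×3 block (box 5) already contains {2, 3, 4, 5, 6, 8}.
  The only value from 1–9 not eliminated is 7, so R6C5 = 7.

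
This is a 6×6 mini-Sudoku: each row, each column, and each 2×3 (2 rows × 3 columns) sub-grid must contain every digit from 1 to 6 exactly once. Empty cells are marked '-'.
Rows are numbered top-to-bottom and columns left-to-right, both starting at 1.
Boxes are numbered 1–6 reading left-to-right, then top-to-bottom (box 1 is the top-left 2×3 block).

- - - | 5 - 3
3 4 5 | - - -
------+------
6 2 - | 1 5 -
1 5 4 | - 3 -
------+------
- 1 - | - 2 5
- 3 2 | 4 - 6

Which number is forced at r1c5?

4

Cell r1c5 itself could take any of {1, 4, 6} by direct elimination.
Consider where 4 can go in row 1.
r1c1 is out (box 1 already has a 4).
r1c2 is out (column 2 already has a 4).
r1c3 is out (column 3 already has a 4).
So the only cell in row 1 that can hold 4 is r1c5.
Therefore r1c5 = 4.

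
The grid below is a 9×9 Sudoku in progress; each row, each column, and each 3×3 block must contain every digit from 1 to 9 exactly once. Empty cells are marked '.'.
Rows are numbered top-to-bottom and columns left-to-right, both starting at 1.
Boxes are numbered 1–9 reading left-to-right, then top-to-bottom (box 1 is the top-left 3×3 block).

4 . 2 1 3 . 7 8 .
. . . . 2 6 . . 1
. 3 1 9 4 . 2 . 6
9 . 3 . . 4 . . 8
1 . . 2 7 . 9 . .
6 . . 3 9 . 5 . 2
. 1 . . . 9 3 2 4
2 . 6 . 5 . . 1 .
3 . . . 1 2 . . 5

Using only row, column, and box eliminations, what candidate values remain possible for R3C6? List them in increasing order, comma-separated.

5,7,8

Row 3 already contains {1, 2, 3, 4, 6, 9}.
Column 6 already contains {2, 4, 6, 9}.
Its 3×3 block (box 2) already contains {1, 2, 3, 4, 6, 9}.
Removing those from 1–9 leaves {5, 7, 8} as the candidates for R3C6.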